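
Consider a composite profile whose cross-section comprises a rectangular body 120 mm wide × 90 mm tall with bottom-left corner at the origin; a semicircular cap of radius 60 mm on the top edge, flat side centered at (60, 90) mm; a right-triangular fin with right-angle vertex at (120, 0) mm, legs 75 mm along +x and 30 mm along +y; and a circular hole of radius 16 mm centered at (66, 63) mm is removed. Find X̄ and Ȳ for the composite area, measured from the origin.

X̄ = 65.41 mm, Ȳ = 65.54 mm

rectangular body: A = 120 × 90 = 10800.00, centroid at (60.00, 45.00).
semicircular top: A = ½π·60² = 5654.87, centroid at (60.00, 115.46).
triangular fin: A = ½·75·30 = 1125.00, centroid at (145.00, 10.00).
hole: A = −π·16² = -804.25, centroid at (66.00, 63.00).
ΣA = 16775.62 mm²
ΣAX̄ = (10800.00)(60.00) + (5654.87)(60.00) + (1125.00)(145.00) + (-804.25)(66.00) = 1097336.66 mm³
ΣAȲ = (10800.00)(45.00) + (5654.87)(115.46) + (1125.00)(10.00) + (-804.25)(63.00) = 1099520.40 mm³
X̄ = 1097336.66 / 16775.62 = 65.41 mm
Ȳ = 1099520.40 / 16775.62 = 65.54 mm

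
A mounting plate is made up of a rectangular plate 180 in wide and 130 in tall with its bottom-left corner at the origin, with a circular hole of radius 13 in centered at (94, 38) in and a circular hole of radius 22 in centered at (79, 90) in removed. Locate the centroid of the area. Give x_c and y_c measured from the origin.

x_c = 90.68 in, y_c = 63.89 in

Part | A | x̄ᵢ | ȳᵢ | A·x̄ᵢ | A·ȳᵢ
plate | 23400.00 | 90.00 | 65.00 | 2106000.00 | 1521000.00
hole 1 | -530.93 | 94.00 | 38.00 | -49907.34 | -20175.31
hole 2 | -1520.53 | 79.00 | 90.00 | -120121.94 | -136847.78
Σ | 21348.54 |  |  | 1935970.72 | 1363976.92
x_c = 1935970.72 / 21348.54 = 90.68 in
y_c = 1363976.92 / 21348.54 = 63.89 in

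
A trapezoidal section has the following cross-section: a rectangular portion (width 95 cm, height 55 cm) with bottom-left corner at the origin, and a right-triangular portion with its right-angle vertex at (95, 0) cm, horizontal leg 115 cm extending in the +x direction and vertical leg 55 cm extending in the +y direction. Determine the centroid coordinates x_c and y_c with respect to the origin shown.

rectangular portion: A = 95 × 55 = 5225.00, centroid at (47.50, 27.50).
triangular portion: A = ½·115·55 = 3162.50, centroid at (133.33, 18.33).
ΣA = 8387.50 cm²
ΣAx_c = (5225.00)(47.50) + (3162.50)(133.33) = 669854.17 cm³
ΣAy_c = (5225.00)(27.50) + (3162.50)(18.33) = 201666.67 cm³
x_c = 669854.17 / 8387.50 = 79.86 cm
y_c = 201666.67 / 8387.50 = 24.04 cm

x_c = 79.86 cm, y_c = 24.04 cm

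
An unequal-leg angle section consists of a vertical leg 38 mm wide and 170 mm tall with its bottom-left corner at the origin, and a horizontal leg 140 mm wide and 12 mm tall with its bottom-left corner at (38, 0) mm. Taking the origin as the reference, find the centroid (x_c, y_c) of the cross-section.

vertical leg: A = 38 × 170 = 6460.00, centroid at (19.00, 85.00).
horizontal leg: A = 140 × 12 = 1680.00, centroid at (108.00, 6.00).
ΣA = 8140.00 mm²
ΣAx_c = (6460.00)(19.00) + (1680.00)(108.00) = 304180.00 mm³
ΣAy_c = (6460.00)(85.00) + (1680.00)(6.00) = 559180.00 mm³
x_c = 304180.00 / 8140.00 = 37.37 mm
y_c = 559180.00 / 8140.00 = 68.70 mm

x_c = 37.37 mm, y_c = 68.70 mm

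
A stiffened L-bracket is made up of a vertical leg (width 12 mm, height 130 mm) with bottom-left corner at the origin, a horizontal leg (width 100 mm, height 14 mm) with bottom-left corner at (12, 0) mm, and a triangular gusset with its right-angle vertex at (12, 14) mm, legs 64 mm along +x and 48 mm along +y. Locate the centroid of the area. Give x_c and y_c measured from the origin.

x_c = 32.78 mm, y_c = 34.98 mm

vertical leg: A = 12 × 130 = 1560.00, centroid at (6.00, 65.00).
horizontal leg: A = 100 × 14 = 1400.00, centroid at (62.00, 7.00).
gusset: A = ½·64·48 = 1536.00, centroid at (33.33, 30.00).
ΣA = 4496.00 mm², ΣAx_c = 147360.00 mm³, ΣAy_c = 157280.00 mm³.
x_c = 147360.00/4496.00 = 32.78 mm; y_c = 157280.00/4496.00 = 34.98 mm.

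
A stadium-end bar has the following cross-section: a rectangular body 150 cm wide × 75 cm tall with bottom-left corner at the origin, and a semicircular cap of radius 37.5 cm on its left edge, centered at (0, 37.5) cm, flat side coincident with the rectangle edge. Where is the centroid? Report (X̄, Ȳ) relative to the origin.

X̄ = 60.08 cm, Ȳ = 37.50 cm

Part | A | x̄ᵢ | ȳᵢ | A·x̄ᵢ | A·ȳᵢ
rectangular body | 11250.00 | 75.00 | 37.50 | 843750.00 | 421875.00
semicircular end | 2208.93 | -15.92 | 37.50 | -35156.25 | 82834.96
Σ | 13458.93 |  |  | 808593.75 | 504709.96
X̄ = 808593.75 / 13458.93 = 60.08 cm
Ȳ = 504709.96 / 13458.93 = 37.50 cm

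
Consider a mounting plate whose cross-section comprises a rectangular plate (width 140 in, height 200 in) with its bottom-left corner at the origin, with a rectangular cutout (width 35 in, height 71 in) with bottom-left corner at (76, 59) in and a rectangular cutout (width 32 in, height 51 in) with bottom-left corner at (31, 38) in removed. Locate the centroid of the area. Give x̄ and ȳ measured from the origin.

Part | A | x̄ᵢ | ȳᵢ | A·x̄ᵢ | A·ȳᵢ
plate | 28000.00 | 70.00 | 100.00 | 1960000.00 | 2800000.00
hole 1 | -2485.00 | 93.50 | 94.50 | -232347.50 | -234832.50
hole 2 | -1632.00 | 47.00 | 63.50 | -76704.00 | -103632.00
Σ | 23883.00 |  |  | 1650948.50 | 2461535.50
x̄ = 1650948.50 / 23883.00 = 69.13 in
ȳ = 2461535.50 / 23883.00 = 103.07 in

x̄ = 69.13 in, ȳ = 103.07 in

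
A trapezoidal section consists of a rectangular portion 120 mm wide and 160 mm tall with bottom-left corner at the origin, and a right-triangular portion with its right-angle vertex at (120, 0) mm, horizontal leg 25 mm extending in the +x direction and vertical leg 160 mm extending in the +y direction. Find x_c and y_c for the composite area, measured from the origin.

rectangular portion: A = 120 × 160 = 19200.00, centroid at (60.00, 80.00).
triangular portion: A = ½·25·160 = 2000.00, centroid at (128.33, 53.33).
ΣA = 21200.00 mm², ΣAx_c = 1408666.67 mm³, ΣAy_c = 1642666.67 mm³.
x_c = 1408666.67/21200.00 = 66.45 mm; y_c = 1642666.67/21200.00 = 77.48 mm.

x_c = 66.45 mm, y_c = 77.48 mm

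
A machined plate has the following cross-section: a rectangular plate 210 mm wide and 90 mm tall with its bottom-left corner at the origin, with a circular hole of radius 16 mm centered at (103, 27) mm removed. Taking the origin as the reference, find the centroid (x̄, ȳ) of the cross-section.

x̄ = 105.09 mm, ȳ = 45.80 mm

plate: A = 210 × 90 = 18900.00, centroid at (105.00, 45.00).
hole: A = −π·16² = -804.25, centroid at (103.00, 27.00).
ΣA = 18095.75 mm²
ΣAx̄ = (18900.00)(105.00) + (-804.25)(103.00) = 1901662.48 mm³
ΣAȳ = (18900.00)(45.00) + (-804.25)(27.00) = 828785.31 mm³
x̄ = 1901662.48 / 18095.75 = 105.09 mm
ȳ = 828785.31 / 18095.75 = 45.80 mm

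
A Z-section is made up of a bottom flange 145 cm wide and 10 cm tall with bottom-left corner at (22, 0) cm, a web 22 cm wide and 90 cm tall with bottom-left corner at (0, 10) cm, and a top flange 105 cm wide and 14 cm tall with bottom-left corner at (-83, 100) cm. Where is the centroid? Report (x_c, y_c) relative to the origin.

bottom flange: A = 145 × 10 = 1450.00, centroid at (94.50, 5.00).
web: A = 22 × 90 = 1980.00, centroid at (11.00, 55.00).
top flange: A = 105 × 14 = 1470.00, centroid at (-30.50, 107.00).
ΣA = 4900.00 cm²
ΣAx_c = (1450.00)(94.50) + (1980.00)(11.00) + (1470.00)(-30.50) = 113970.00 cm³
ΣAy_c = (1450.00)(5.00) + (1980.00)(55.00) + (1470.00)(107.00) = 273440.00 cm³
x_c = 113970.00 / 4900.00 = 23.26 cm
y_c = 273440.00 / 4900.00 = 55.80 cm

x_c = 23.26 cm, y_c = 55.80 cm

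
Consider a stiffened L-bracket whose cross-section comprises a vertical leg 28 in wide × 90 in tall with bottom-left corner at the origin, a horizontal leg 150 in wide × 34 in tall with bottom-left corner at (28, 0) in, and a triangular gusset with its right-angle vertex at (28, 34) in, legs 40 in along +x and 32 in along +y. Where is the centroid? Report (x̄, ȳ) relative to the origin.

x̄ = 71.07 in, ȳ = 27.69 in

Part | A | x̄ᵢ | ȳᵢ | A·x̄ᵢ | A·ȳᵢ
vertical leg | 2520.00 | 14.00 | 45.00 | 35280.00 | 113400.00
horizontal leg | 5100.00 | 103.00 | 17.00 | 525300.00 | 86700.00
gusset | 640.00 | 41.33 | 44.67 | 26453.33 | 28586.67
Σ | 8260.00 |  |  | 587033.33 | 228686.67
x̄ = 587033.33 / 8260.00 = 71.07 in
ȳ = 228686.67 / 8260.00 = 27.69 in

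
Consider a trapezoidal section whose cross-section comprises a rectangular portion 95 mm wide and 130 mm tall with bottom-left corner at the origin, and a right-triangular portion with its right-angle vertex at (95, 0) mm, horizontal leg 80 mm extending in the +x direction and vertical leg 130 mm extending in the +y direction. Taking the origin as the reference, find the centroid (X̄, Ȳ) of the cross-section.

X̄ = 69.48 mm, Ȳ = 58.58 mm

rectangular portion: A = 95 × 130 = 12350.00, centroid at (47.50, 65.00).
triangular portion: A = ½·80·130 = 5200.00, centroid at (121.67, 43.33).
ΣA = 17550.00 mm², ΣAX̄ = 1219291.67 mm³, ΣAȲ = 1028083.33 mm³.
X̄ = 1219291.67/17550.00 = 69.48 mm; Ȳ = 1028083.33/17550.00 = 58.58 mm.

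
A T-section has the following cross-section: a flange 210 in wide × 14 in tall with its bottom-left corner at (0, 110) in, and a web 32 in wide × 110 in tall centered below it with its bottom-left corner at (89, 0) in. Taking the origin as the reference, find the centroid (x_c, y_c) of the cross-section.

x_c = 105.00 in, y_c = 83.22 in

web: A = 32 × 110 = 3520.00, centroid at (105.00, 55.00).
flange: A = 210 × 14 = 2940.00, centroid at (105.00, 117.00).
ΣA = 6460.00 in², ΣAx_c = 678300.00 in³, ΣAy_c = 537580.00 in³.
x_c = 678300.00/6460.00 = 105.00 in; y_c = 537580.00/6460.00 = 83.22 in.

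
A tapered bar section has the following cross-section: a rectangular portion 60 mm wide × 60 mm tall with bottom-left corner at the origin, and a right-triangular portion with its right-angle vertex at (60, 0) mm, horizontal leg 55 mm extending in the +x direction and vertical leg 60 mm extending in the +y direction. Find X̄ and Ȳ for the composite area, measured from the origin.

X̄ = 45.19 mm, Ȳ = 26.86 mm

rectangular portion: A = 60 × 60 = 3600.00, centroid at (30.00, 30.00).
triangular portion: A = ½·55·60 = 1650.00, centroid at (78.33, 20.00).
ΣA = 5250.00 mm², ΣAX̄ = 237250.00 mm³, ΣAȲ = 141000.00 mm³.
X̄ = 237250.00/5250.00 = 45.19 mm; Ȳ = 141000.00/5250.00 = 26.86 mm.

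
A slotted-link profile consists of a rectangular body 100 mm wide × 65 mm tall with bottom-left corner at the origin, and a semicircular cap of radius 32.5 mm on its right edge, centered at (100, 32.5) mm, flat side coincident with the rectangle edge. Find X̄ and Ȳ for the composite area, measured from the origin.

X̄ = 62.97 mm, Ȳ = 32.50 mm

rectangular body: A = 100 × 65 = 6500.00, centroid at (50.00, 32.50).
semicircular end: A = ½π·32.5² = 1659.15, centroid at (113.79, 32.50).
ΣA = 8159.15 mm², ΣAX̄ = 513800.78 mm³, ΣAȲ = 265172.49 mm³.
X̄ = 513800.78/8159.15 = 62.97 mm; Ȳ = 265172.49/8159.15 = 32.50 mm.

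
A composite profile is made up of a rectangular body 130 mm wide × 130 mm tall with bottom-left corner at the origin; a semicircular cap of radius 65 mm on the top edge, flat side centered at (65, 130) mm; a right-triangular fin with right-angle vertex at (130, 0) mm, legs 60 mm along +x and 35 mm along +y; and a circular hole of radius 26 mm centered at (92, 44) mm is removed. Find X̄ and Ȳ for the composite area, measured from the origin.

rectangular body: A = 130 × 130 = 16900.00, centroid at (65.00, 65.00).
semicircular top: A = ½π·65² = 6636.61, centroid at (65.00, 157.59).
triangular fin: A = ½·60·35 = 1050.00, centroid at (150.00, 11.67).
hole: A = −π·26² = -2123.72, centroid at (92.00, 44.00).
ΣA = 22462.90 mm², ΣAX̄ = 1491998.01 mm³, ΣAȲ = 2063149.68 mm³.
X̄ = 1491998.01/22462.90 = 66.42 mm; Ȳ = 2063149.68/22462.90 = 91.85 mm.

X̄ = 66.42 mm, Ȳ = 91.85 mm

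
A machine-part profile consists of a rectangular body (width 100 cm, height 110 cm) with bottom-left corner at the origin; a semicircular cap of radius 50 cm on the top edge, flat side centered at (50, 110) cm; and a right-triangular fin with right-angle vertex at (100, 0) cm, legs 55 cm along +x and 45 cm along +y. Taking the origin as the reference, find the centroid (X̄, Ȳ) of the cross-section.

rectangular body: A = 100 × 110 = 11000.00, centroid at (50.00, 55.00).
semicircular top: A = ½π·50² = 3926.99, centroid at (50.00, 131.22).
triangular fin: A = ½·55·45 = 1237.50, centroid at (118.33, 15.00).
ΣA = 16164.49 cm²
ΣAX̄ = (11000.00)(50.00) + (3926.99)(50.00) + (1237.50)(118.33) = 892787.04 cm³
ΣAȲ = (11000.00)(55.00) + (3926.99)(131.22) + (1237.50)(15.00) = 1138864.82 cm³
X̄ = 892787.04 / 16164.49 = 55.23 cm
Ȳ = 1138864.82 / 16164.49 = 70.45 cm

X̄ = 55.23 cm, Ȳ = 70.45 cm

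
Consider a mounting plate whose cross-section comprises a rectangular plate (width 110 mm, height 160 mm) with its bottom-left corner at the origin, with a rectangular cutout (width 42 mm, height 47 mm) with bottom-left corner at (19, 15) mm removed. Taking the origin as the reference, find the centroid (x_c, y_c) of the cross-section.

plate: A = 110 × 160 = 17600.00, centroid at (55.00, 80.00).
hole: A = −(42 × 47) = -1974.00, centroid at (40.00, 38.50).
ΣA = 15626.00 mm², ΣAx_c = 889040.00 mm³, ΣAy_c = 1332001.00 mm³.
x_c = 889040.00/15626.00 = 56.89 mm; y_c = 1332001.00/15626.00 = 85.24 mm.

x_c = 56.89 mm, y_c = 85.24 mm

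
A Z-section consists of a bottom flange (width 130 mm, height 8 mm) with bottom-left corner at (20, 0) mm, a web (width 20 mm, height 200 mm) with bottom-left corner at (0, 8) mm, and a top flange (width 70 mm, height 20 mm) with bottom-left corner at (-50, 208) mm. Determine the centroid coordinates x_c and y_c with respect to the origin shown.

bottom flange: A = 130 × 8 = 1040.00, centroid at (85.00, 4.00).
web: A = 20 × 200 = 4000.00, centroid at (10.00, 108.00).
top flange: A = 70 × 20 = 1400.00, centroid at (-15.00, 218.00).
ΣA = 6440.00 mm², ΣAx_c = 107400.00 mm³, ΣAy_c = 741360.00 mm³.
x_c = 107400.00/6440.00 = 16.68 mm; y_c = 741360.00/6440.00 = 115.12 mm.

x_c = 16.68 mm, y_c = 115.12 mm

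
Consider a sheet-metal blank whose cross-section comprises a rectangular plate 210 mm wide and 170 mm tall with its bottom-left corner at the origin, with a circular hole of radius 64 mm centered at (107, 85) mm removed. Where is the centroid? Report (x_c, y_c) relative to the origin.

x_c = 103.87 mm, y_c = 85.00 mm

plate: A = 210 × 170 = 35700.00, centroid at (105.00, 85.00).
hole: A = −π·64² = -12867.96, centroid at (107.00, 85.00).
ΣA = 22832.04 mm², ΣAx_c = 2371627.90 mm³, ΣAy_c = 1940723.10 mm³.
x_c = 2371627.90/22832.04 = 103.87 mm; y_c = 1940723.10/22832.04 = 85.00 mm.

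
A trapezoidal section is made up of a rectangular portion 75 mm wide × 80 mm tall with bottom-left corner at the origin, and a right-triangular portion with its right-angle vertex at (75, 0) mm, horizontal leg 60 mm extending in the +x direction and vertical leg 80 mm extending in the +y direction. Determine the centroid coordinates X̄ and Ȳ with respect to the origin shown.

rectangular portion: A = 75 × 80 = 6000.00, centroid at (37.50, 40.00).
triangular portion: A = ½·60·80 = 2400.00, centroid at (95.00, 26.67).
ΣA = 8400.00 mm²
ΣAX̄ = (6000.00)(37.50) + (2400.00)(95.00) = 453000.00 mm³
ΣAȲ = (6000.00)(40.00) + (2400.00)(26.67) = 304000.00 mm³
X̄ = 453000.00 / 8400.00 = 53.93 mm
Ȳ = 304000.00 / 8400.00 = 36.19 mm

X̄ = 53.93 mm, Ȳ = 36.19 mm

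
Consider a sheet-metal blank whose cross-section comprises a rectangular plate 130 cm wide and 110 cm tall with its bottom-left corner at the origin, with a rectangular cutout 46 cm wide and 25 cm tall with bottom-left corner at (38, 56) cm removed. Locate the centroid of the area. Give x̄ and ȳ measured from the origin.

plate: A = 130 × 110 = 14300.00, centroid at (65.00, 55.00).
hole: A = −(46 × 25) = -1150.00, centroid at (61.00, 68.50).
ΣA = 13150.00 cm²
ΣAx̄ = (14300.00)(65.00) + (-1150.00)(61.00) = 859350.00 cm³
ΣAȳ = (14300.00)(55.00) + (-1150.00)(68.50) = 707725.00 cm³
x̄ = 859350.00 / 13150.00 = 65.35 cm
ȳ = 707725.00 / 13150.00 = 53.82 cm

x̄ = 65.35 cm, ȳ = 53.82 cm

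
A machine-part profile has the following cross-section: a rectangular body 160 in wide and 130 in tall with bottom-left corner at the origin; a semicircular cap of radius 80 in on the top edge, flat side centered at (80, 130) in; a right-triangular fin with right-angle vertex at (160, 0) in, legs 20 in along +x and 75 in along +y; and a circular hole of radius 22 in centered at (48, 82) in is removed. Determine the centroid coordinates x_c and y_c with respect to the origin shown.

rectangular body: A = 160 × 130 = 20800.00, centroid at (80.00, 65.00).
semicircular top: A = ½π·80² = 10053.10, centroid at (80.00, 163.95).
triangular fin: A = ½·20·75 = 750.00, centroid at (166.67, 25.00).
hole: A = −π·22² = -1520.53, centroid at (48.00, 82.00).
ΣA = 30082.57 in², ΣAx_c = 2520262.24 in³, ΣAy_c = 2894302.35 in³.
x_c = 2520262.24/30082.57 = 83.78 in; y_c = 2894302.35/30082.57 = 96.21 in.

x_c = 83.78 in, y_c = 96.21 in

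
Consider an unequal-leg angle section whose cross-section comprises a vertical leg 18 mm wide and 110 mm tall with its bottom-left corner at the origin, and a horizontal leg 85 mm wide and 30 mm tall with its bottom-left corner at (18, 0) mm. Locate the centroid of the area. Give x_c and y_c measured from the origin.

x_c = 37.99 mm, y_c = 32.48 mm

vertical leg: A = 18 × 110 = 1980.00, centroid at (9.00, 55.00).
horizontal leg: A = 85 × 30 = 2550.00, centroid at (60.50, 15.00).
ΣA = 4530.00 mm²
ΣAx_c = (1980.00)(9.00) + (2550.00)(60.50) = 172095.00 mm³
ΣAy_c = (1980.00)(55.00) + (2550.00)(15.00) = 147150.00 mm³
x_c = 172095.00 / 4530.00 = 37.99 mm
y_c = 147150.00 / 4530.00 = 32.48 mm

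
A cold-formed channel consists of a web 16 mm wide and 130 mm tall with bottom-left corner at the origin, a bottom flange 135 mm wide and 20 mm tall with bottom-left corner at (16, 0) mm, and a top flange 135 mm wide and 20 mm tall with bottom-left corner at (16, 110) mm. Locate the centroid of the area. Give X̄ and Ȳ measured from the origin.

web: A = 16 × 130 = 2080.00, centroid at (8.00, 65.00).
bottom flange: A = 135 × 20 = 2700.00, centroid at (83.50, 10.00).
top flange: A = 135 × 20 = 2700.00, centroid at (83.50, 120.00).
ΣA = 7480.00 mm², ΣAX̄ = 467540.00 mm³, ΣAȲ = 486200.00 mm³.
X̄ = 467540.00/7480.00 = 62.51 mm; Ȳ = 486200.00/7480.00 = 65.00 mm.

X̄ = 62.51 mm, Ȳ = 65.00 mm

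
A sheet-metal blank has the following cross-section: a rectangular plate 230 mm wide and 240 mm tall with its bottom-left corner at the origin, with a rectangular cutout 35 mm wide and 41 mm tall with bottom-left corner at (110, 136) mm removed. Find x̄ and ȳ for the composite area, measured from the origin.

plate: A = 230 × 240 = 55200.00, centroid at (115.00, 120.00).
hole: A = −(35 × 41) = -1435.00, centroid at (127.50, 156.50).
ΣA = 53765.00 mm², ΣAx̄ = 6165037.50 mm³, ΣAȳ = 6399422.50 mm³.
x̄ = 6165037.50/53765.00 = 114.67 mm; ȳ = 6399422.50/53765.00 = 119.03 mm.

x̄ = 114.67 mm, ȳ = 119.03 mm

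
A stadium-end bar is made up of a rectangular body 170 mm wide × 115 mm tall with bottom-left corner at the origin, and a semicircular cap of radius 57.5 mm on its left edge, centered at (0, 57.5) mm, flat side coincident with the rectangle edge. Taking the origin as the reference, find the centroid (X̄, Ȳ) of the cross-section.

rectangular body: A = 170 × 115 = 19550.00, centroid at (85.00, 57.50).
semicircular end: A = ½π·57.5² = 5193.45, centroid at (-24.40, 57.50).
ΣA = 24743.45 mm², ΣAX̄ = 1535010.42 mm³, ΣAȲ = 1422748.11 mm³.
X̄ = 1535010.42/24743.45 = 62.04 mm; Ȳ = 1422748.11/24743.45 = 57.50 mm.

X̄ = 62.04 mm, Ȳ = 57.50 mm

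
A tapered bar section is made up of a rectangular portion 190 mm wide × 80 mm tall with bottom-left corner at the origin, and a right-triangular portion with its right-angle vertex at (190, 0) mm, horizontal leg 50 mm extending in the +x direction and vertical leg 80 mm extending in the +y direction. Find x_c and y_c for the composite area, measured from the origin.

x_c = 107.98 mm, y_c = 38.45 mm

rectangular portion: A = 190 × 80 = 15200.00, centroid at (95.00, 40.00).
triangular portion: A = ½·50·80 = 2000.00, centroid at (206.67, 26.67).
ΣA = 17200.00 mm²
ΣAx_c = (15200.00)(95.00) + (2000.00)(206.67) = 1857333.33 mm³
ΣAy_c = (15200.00)(40.00) + (2000.00)(26.67) = 661333.33 mm³
x_c = 1857333.33 / 17200.00 = 107.98 mm
y_c = 661333.33 / 17200.00 = 38.45 mm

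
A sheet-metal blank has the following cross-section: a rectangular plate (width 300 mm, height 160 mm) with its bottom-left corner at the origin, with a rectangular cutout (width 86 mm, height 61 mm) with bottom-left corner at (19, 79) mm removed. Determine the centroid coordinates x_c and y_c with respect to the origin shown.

plate: A = 300 × 160 = 48000.00, centroid at (150.00, 80.00).
hole: A = −(86 × 61) = -5246.00, centroid at (62.00, 109.50).
ΣA = 42754.00 mm²
ΣAx_c = (48000.00)(150.00) + (-5246.00)(62.00) = 6874748.00 mm³
ΣAy_c = (48000.00)(80.00) + (-5246.00)(109.50) = 3265563.00 mm³
x_c = 6874748.00 / 42754.00 = 160.80 mm
y_c = 3265563.00 / 42754.00 = 76.38 mm

x_c = 160.80 mm, y_c = 76.38 mm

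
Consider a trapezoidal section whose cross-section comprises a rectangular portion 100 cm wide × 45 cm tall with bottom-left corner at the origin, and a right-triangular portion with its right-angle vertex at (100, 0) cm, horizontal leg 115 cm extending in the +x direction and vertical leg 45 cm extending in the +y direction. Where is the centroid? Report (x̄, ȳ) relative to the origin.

x̄ = 82.25 cm, ȳ = 19.76 cm

rectangular portion: A = 100 × 45 = 4500.00, centroid at (50.00, 22.50).
triangular portion: A = ½·115·45 = 2587.50, centroid at (138.33, 15.00).
ΣA = 7087.50 cm²
ΣAx̄ = (4500.00)(50.00) + (2587.50)(138.33) = 582937.50 cm³
ΣAȳ = (4500.00)(22.50) + (2587.50)(15.00) = 140062.50 cm³
x̄ = 582937.50 / 7087.50 = 82.25 cm
ȳ = 140062.50 / 7087.50 = 19.76 cm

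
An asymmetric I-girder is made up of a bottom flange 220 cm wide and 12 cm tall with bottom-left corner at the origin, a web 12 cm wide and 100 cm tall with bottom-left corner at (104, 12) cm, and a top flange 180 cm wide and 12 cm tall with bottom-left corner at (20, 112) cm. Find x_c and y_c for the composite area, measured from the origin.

x_c = 110.00 cm, y_c = 57.52 cm

bottom flange: A = 220 × 12 = 2640.00, centroid at (110.00, 6.00).
web: A = 12 × 100 = 1200.00, centroid at (110.00, 62.00).
top flange: A = 180 × 12 = 2160.00, centroid at (110.00, 118.00).
ΣA = 6000.00 cm², ΣAx_c = 660000.00 cm³, ΣAy_c = 345120.00 cm³.
x_c = 660000.00/6000.00 = 110.00 cm; y_c = 345120.00/6000.00 = 57.52 cm.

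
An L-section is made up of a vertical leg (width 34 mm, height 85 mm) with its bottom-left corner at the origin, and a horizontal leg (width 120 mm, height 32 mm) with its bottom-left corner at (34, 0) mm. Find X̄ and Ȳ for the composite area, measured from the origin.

Part | A | x̄ᵢ | ȳᵢ | A·x̄ᵢ | A·ȳᵢ
vertical leg | 2890.00 | 17.00 | 42.50 | 49130.00 | 122825.00
horizontal leg | 3840.00 | 94.00 | 16.00 | 360960.00 | 61440.00
Σ | 6730.00 |  |  | 410090.00 | 184265.00
X̄ = 410090.00 / 6730.00 = 60.93 mm
Ȳ = 184265.00 / 6730.00 = 27.38 mm

X̄ = 60.93 mm, Ȳ = 27.38 mm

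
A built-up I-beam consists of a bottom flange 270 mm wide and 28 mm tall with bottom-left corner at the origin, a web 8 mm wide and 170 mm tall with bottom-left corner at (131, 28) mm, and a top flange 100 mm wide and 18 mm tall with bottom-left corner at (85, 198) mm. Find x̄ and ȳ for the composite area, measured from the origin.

x̄ = 135.00 mm, ȳ = 58.97 mm

Part | A | x̄ᵢ | ȳᵢ | A·x̄ᵢ | A·ȳᵢ
bottom flange | 7560.00 | 135.00 | 14.00 | 1020600.00 | 105840.00
web | 1360.00 | 135.00 | 113.00 | 183600.00 | 153680.00
top flange | 1800.00 | 135.00 | 207.00 | 243000.00 | 372600.00
Σ | 10720.00 |  |  | 1447200.00 | 632120.00
x̄ = 1447200.00 / 10720.00 = 135.00 mm
ȳ = 632120.00 / 10720.00 = 58.97 mm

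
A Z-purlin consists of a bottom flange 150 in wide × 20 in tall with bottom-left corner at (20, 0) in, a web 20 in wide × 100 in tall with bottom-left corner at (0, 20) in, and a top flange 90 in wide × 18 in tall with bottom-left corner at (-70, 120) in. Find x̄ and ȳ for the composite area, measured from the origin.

bottom flange: A = 150 × 20 = 3000.00, centroid at (95.00, 10.00).
web: A = 20 × 100 = 2000.00, centroid at (10.00, 70.00).
top flange: A = 90 × 18 = 1620.00, centroid at (-25.00, 129.00).
ΣA = 6620.00 in², ΣAx̄ = 264500.00 in³, ΣAȳ = 378980.00 in³.
x̄ = 264500.00/6620.00 = 39.95 in; ȳ = 378980.00/6620.00 = 57.25 in.

x̄ = 39.95 in, ȳ = 57.25 in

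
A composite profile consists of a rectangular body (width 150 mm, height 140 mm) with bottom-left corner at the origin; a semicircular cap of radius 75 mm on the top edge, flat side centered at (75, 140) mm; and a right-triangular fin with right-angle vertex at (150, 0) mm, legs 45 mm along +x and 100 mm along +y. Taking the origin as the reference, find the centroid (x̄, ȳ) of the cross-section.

rectangular body: A = 150 × 140 = 21000.00, centroid at (75.00, 70.00).
semicircular top: A = ½π·75² = 8835.73, centroid at (75.00, 171.83).
triangular fin: A = ½·45·100 = 2250.00, centroid at (165.00, 33.33).
ΣA = 32085.73 mm², ΣAx̄ = 2608929.70 mm³, ΣAȳ = 3063252.11 mm³.
x̄ = 2608929.70/32085.73 = 81.31 mm; ȳ = 3063252.11/32085.73 = 95.47 mm.

x̄ = 81.31 mm, ȳ = 95.47 mm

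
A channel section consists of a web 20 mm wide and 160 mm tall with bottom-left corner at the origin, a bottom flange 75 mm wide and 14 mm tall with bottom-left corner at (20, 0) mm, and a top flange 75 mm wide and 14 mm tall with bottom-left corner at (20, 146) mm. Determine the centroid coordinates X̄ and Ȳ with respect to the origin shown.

X̄ = 28.82 mm, Ȳ = 80.00 mm

web: A = 20 × 160 = 3200.00, centroid at (10.00, 80.00).
bottom flange: A = 75 × 14 = 1050.00, centroid at (57.50, 7.00).
top flange: A = 75 × 14 = 1050.00, centroid at (57.50, 153.00).
ΣA = 5300.00 mm², ΣAX̄ = 152750.00 mm³, ΣAȲ = 424000.00 mm³.
X̄ = 152750.00/5300.00 = 28.82 mm; Ȳ = 424000.00/5300.00 = 80.00 mm.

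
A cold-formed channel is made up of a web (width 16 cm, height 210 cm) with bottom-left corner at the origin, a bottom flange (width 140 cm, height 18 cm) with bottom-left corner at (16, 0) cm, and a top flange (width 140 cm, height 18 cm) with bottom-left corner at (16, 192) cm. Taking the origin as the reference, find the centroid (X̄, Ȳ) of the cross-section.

X̄ = 54.80 cm, Ȳ = 105.00 cm

web: A = 16 × 210 = 3360.00, centroid at (8.00, 105.00).
bottom flange: A = 140 × 18 = 2520.00, centroid at (86.00, 9.00).
top flange: A = 140 × 18 = 2520.00, centroid at (86.00, 201.00).
ΣA = 8400.00 cm²
ΣAX̄ = (3360.00)(8.00) + (2520.00)(86.00) + (2520.00)(86.00) = 460320.00 cm³
ΣAȲ = (3360.00)(105.00) + (2520.00)(9.00) + (2520.00)(201.00) = 882000.00 cm³
X̄ = 460320.00 / 8400.00 = 54.80 cm
Ȳ = 882000.00 / 8400.00 = 105.00 cm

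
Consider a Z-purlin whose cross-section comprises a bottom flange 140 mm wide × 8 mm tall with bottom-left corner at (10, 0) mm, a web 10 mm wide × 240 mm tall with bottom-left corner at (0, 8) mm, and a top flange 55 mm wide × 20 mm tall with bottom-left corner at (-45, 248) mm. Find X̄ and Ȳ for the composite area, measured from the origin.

bottom flange: A = 140 × 8 = 1120.00, centroid at (80.00, 4.00).
web: A = 10 × 240 = 2400.00, centroid at (5.00, 128.00).
top flange: A = 55 × 20 = 1100.00, centroid at (-17.50, 258.00).
ΣA = 4620.00 mm², ΣAX̄ = 82350.00 mm³, ΣAȲ = 595480.00 mm³.
X̄ = 82350.00/4620.00 = 17.82 mm; Ȳ = 595480.00/4620.00 = 128.89 mm.

X̄ = 17.82 mm, Ȳ = 128.89 mm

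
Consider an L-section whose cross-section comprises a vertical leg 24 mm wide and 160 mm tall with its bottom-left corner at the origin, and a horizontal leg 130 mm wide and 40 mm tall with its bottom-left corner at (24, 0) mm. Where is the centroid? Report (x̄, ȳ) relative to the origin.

vertical leg: A = 24 × 160 = 3840.00, centroid at (12.00, 80.00).
horizontal leg: A = 130 × 40 = 5200.00, centroid at (89.00, 20.00).
ΣA = 9040.00 mm²
ΣAx̄ = (3840.00)(12.00) + (5200.00)(89.00) = 508880.00 mm³
ΣAȳ = (3840.00)(80.00) + (5200.00)(20.00) = 411200.00 mm³
x̄ = 508880.00 / 9040.00 = 56.29 mm
ȳ = 411200.00 / 9040.00 = 45.49 mm

x̄ = 56.29 mm, ȳ = 45.49 mm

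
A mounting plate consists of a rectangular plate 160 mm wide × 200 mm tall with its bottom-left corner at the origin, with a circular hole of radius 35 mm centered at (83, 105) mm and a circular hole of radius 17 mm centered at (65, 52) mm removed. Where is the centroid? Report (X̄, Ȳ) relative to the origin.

X̄ = 80.08 mm, Ȳ = 100.89 mm

plate: A = 160 × 200 = 32000.00, centroid at (80.00, 100.00).
hole 1: A = −π·35² = -3848.45, centroid at (83.00, 105.00).
hole 2: A = −π·17² = -907.92, centroid at (65.00, 52.00).
ΣA = 27243.63 mm², ΣAX̄ = 2181563.75 mm³, ΣAȲ = 2748700.79 mm³.
X̄ = 2181563.75/27243.63 = 80.08 mm; Ȳ = 2748700.79/27243.63 = 100.89 mm.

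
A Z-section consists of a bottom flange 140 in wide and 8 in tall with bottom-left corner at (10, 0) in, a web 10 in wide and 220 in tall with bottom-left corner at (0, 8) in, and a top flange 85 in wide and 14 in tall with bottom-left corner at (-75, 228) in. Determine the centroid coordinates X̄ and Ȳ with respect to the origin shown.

X̄ = 13.73 in, Ȳ = 120.56 in

bottom flange: A = 140 × 8 = 1120.00, centroid at (80.00, 4.00).
web: A = 10 × 220 = 2200.00, centroid at (5.00, 118.00).
top flange: A = 85 × 14 = 1190.00, centroid at (-32.50, 235.00).
ΣA = 4510.00 in²
ΣAX̄ = (1120.00)(80.00) + (2200.00)(5.00) + (1190.00)(-32.50) = 61925.00 in³
ΣAȲ = (1120.00)(4.00) + (2200.00)(118.00) + (1190.00)(235.00) = 543730.00 in³
X̄ = 61925.00 / 4510.00 = 13.73 in
Ȳ = 543730.00 / 4510.00 = 120.56 in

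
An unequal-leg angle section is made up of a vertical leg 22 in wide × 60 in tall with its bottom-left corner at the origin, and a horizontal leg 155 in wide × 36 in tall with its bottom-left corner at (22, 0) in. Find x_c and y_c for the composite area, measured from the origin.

x_c = 82.57 in, y_c = 20.30 in

vertical leg: A = 22 × 60 = 1320.00, centroid at (11.00, 30.00).
horizontal leg: A = 155 × 36 = 5580.00, centroid at (99.50, 18.00).
ΣA = 6900.00 in²
ΣAx_c = (1320.00)(11.00) + (5580.00)(99.50) = 569730.00 in³
ΣAy_c = (1320.00)(30.00) + (5580.00)(18.00) = 140040.00 in³
x_c = 569730.00 / 6900.00 = 82.57 in
y_c = 140040.00 / 6900.00 = 20.30 in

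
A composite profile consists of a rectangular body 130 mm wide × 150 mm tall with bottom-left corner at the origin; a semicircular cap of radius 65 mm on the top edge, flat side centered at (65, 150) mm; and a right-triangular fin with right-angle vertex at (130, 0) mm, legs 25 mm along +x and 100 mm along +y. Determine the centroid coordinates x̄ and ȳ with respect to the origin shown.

rectangular body: A = 130 × 150 = 19500.00, centroid at (65.00, 75.00).
semicircular top: A = ½π·65² = 6636.61, centroid at (65.00, 177.59).
triangular fin: A = ½·25·100 = 1250.00, centroid at (138.33, 33.33).
ΣA = 27386.61 mm², ΣAx̄ = 1871796.61 mm³, ΣAȳ = 2682742.17 mm³.
x̄ = 1871796.61/27386.61 = 68.35 mm; ȳ = 2682742.17/27386.61 = 97.96 mm.

x̄ = 68.35 mm, ȳ = 97.96 mm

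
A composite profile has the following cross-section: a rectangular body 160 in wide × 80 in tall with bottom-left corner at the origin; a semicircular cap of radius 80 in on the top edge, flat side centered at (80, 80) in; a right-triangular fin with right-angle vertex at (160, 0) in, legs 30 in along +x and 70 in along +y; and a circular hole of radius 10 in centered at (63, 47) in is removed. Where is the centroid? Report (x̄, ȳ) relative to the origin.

x̄ = 84.23 in, ȳ = 70.68 in

rectangular body: A = 160 × 80 = 12800.00, centroid at (80.00, 40.00).
semicircular top: A = ½π·80² = 10053.10, centroid at (80.00, 113.95).
triangular fin: A = ½·30·70 = 1050.00, centroid at (170.00, 23.33).
hole: A = −π·10² = -314.16, centroid at (63.00, 47.00).
ΣA = 23588.94 in², ΣAx̄ = 1986955.69 in³, ΣAȳ = 1667315.57 in³.
x̄ = 1986955.69/23588.94 = 84.23 in; ȳ = 1667315.57/23588.94 = 70.68 in.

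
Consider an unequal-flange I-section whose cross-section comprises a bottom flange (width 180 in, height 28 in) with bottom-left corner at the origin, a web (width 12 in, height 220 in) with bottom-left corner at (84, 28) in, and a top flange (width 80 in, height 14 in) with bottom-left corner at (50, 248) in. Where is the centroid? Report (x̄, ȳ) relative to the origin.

bottom flange: A = 180 × 28 = 5040.00, centroid at (90.00, 14.00).
web: A = 12 × 220 = 2640.00, centroid at (90.00, 138.00).
top flange: A = 80 × 14 = 1120.00, centroid at (90.00, 255.00).
ΣA = 8800.00 in²
ΣAx̄ = (5040.00)(90.00) + (2640.00)(90.00) + (1120.00)(90.00) = 792000.00 in³
ΣAȳ = (5040.00)(14.00) + (2640.00)(138.00) + (1120.00)(255.00) = 720480.00 in³
x̄ = 792000.00 / 8800.00 = 90.00 in
ȳ = 720480.00 / 8800.00 = 81.87 in

x̄ = 90.00 in, ȳ = 81.87 in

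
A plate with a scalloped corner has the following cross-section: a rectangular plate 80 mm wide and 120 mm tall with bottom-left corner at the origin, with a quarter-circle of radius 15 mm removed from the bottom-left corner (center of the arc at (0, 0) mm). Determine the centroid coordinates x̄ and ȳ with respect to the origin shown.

Part | A | x̄ᵢ | ȳᵢ | A·x̄ᵢ | A·ȳᵢ
plate | 9600.00 | 40.00 | 60.00 | 384000.00 | 576000.00
removed quarter-circle | -176.71 | 6.37 | 6.37 | -1125.00 | -1125.00
Σ | 9423.29 |  |  | 382875.00 | 574875.00
x̄ = 382875.00 / 9423.29 = 40.63 mm
ȳ = 574875.00 / 9423.29 = 61.01 mm

x̄ = 40.63 mm, ȳ = 61.01 mm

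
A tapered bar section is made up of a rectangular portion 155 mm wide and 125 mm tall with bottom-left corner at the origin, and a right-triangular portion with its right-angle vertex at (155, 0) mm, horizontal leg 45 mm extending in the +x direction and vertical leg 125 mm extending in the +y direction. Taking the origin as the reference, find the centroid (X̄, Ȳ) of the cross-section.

rectangular portion: A = 155 × 125 = 19375.00, centroid at (77.50, 62.50).
triangular portion: A = ½·45·125 = 2812.50, centroid at (170.00, 41.67).
ΣA = 22187.50 mm², ΣAX̄ = 1979687.50 mm³, ΣAȲ = 1328125.00 mm³.
X̄ = 1979687.50/22187.50 = 89.23 mm; Ȳ = 1328125.00/22187.50 = 59.86 mm.

X̄ = 89.23 mm, Ȳ = 59.86 mm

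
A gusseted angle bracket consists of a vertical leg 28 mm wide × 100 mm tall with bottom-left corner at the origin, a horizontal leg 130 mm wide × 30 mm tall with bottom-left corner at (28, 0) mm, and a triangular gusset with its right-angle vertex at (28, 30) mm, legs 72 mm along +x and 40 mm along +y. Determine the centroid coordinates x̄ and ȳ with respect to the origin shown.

x̄ = 58.57 mm, ȳ = 32.05 mm

vertical leg: A = 28 × 100 = 2800.00, centroid at (14.00, 50.00).
horizontal leg: A = 130 × 30 = 3900.00, centroid at (93.00, 15.00).
gusset: A = ½·72·40 = 1440.00, centroid at (52.00, 43.33).
ΣA = 8140.00 mm²
ΣAx̄ = (2800.00)(14.00) + (3900.00)(93.00) + (1440.00)(52.00) = 476780.00 mm³
ΣAȳ = (2800.00)(50.00) + (3900.00)(15.00) + (1440.00)(43.33) = 260900.00 mm³
x̄ = 476780.00 / 8140.00 = 58.57 mm
ȳ = 260900.00 / 8140.00 = 32.05 mm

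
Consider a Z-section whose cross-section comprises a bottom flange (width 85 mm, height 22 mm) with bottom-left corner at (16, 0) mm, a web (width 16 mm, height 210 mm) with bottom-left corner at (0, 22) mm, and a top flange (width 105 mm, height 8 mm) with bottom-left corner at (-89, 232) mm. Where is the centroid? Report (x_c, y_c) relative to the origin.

Part | A | x̄ᵢ | ȳᵢ | A·x̄ᵢ | A·ȳᵢ
bottom flange | 1870.00 | 58.50 | 11.00 | 109395.00 | 20570.00
web | 3360.00 | 8.00 | 127.00 | 26880.00 | 426720.00
top flange | 840.00 | -36.50 | 236.00 | -30660.00 | 198240.00
Σ | 6070.00 |  |  | 105615.00 | 645530.00
x_c = 105615.00 / 6070.00 = 17.40 mm
y_c = 645530.00 / 6070.00 = 106.35 mm

x_c = 17.40 mm, y_c = 106.35 mm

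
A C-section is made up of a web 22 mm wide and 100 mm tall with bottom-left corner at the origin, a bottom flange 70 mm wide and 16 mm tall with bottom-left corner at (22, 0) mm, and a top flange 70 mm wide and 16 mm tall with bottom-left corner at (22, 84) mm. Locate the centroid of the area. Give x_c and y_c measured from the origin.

web: A = 22 × 100 = 2200.00, centroid at (11.00, 50.00).
bottom flange: A = 70 × 16 = 1120.00, centroid at (57.00, 8.00).
top flange: A = 70 × 16 = 1120.00, centroid at (57.00, 92.00).
ΣA = 4440.00 mm², ΣAx_c = 151880.00 mm³, ΣAy_c = 222000.00 mm³.
x_c = 151880.00/4440.00 = 34.21 mm; y_c = 222000.00/4440.00 = 50.00 mm.

x_c = 34.21 mm, y_c = 50.00 mm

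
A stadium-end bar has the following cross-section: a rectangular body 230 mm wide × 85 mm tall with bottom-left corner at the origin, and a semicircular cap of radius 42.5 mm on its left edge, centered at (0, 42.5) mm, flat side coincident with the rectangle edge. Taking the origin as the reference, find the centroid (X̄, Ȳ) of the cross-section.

X̄ = 98.14 mm, Ȳ = 42.50 mm

rectangular body: A = 230 × 85 = 19550.00, centroid at (115.00, 42.50).
semicircular end: A = ½π·42.5² = 2837.25, centroid at (-18.04, 42.50).
ΣA = 22387.25 mm²
ΣAX̄ = (19550.00)(115.00) + (2837.25)(-18.04) = 2197072.92 mm³
ΣAȲ = (19550.00)(42.50) + (2837.25)(42.50) = 951458.16 mm³
X̄ = 2197072.92 / 22387.25 = 98.14 mm
Ȳ = 951458.16 / 22387.25 = 42.50 mm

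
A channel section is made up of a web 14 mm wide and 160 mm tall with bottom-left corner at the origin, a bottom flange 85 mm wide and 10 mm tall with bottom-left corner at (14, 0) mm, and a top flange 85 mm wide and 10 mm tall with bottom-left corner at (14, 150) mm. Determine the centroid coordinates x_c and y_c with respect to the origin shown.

web: A = 14 × 160 = 2240.00, centroid at (7.00, 80.00).
bottom flange: A = 85 × 10 = 850.00, centroid at (56.50, 5.00).
top flange: A = 85 × 10 = 850.00, centroid at (56.50, 155.00).
ΣA = 3940.00 mm²
ΣAx_c = (2240.00)(7.00) + (850.00)(56.50) + (850.00)(56.50) = 111730.00 mm³
ΣAy_c = (2240.00)(80.00) + (850.00)(5.00) + (850.00)(155.00) = 315200.00 mm³
x_c = 111730.00 / 3940.00 = 28.36 mm
y_c = 315200.00 / 3940.00 = 80.00 mm

x_c = 28.36 mm, y_c = 80.00 mm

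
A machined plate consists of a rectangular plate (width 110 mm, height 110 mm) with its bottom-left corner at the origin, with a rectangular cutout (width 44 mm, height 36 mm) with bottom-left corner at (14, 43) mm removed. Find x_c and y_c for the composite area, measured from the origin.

plate: A = 110 × 110 = 12100.00, centroid at (55.00, 55.00).
hole: A = −(44 × 36) = -1584.00, centroid at (36.00, 61.00).
ΣA = 10516.00 mm², ΣAx_c = 608476.00 mm³, ΣAy_c = 568876.00 mm³.
x_c = 608476.00/10516.00 = 57.86 mm; y_c = 568876.00/10516.00 = 54.10 mm.

x_c = 57.86 mm, y_c = 54.10 mm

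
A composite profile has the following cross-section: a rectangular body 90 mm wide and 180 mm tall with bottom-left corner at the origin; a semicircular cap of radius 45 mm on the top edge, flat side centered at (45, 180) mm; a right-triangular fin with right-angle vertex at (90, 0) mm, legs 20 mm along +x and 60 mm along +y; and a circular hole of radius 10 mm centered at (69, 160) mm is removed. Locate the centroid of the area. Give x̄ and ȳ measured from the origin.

rectangular body: A = 90 × 180 = 16200.00, centroid at (45.00, 90.00).
semicircular top: A = ½π·45² = 3180.86, centroid at (45.00, 199.10).
triangular fin: A = ½·20·60 = 600.00, centroid at (96.67, 20.00).
hole: A = −π·10² = -314.16, centroid at (69.00, 160.00).
ΣA = 19666.70 mm²
ΣAx̄ = (16200.00)(45.00) + (3180.86)(45.00) + (600.00)(96.67) + (-314.16)(69.00) = 908461.83 mm³
ΣAȳ = (16200.00)(90.00) + (3180.86)(199.10) + (600.00)(20.00) + (-314.16)(160.00) = 2053039.78 mm³
x̄ = 908461.83 / 19666.70 = 46.19 mm
ȳ = 2053039.78 / 19666.70 = 104.39 mm

x̄ = 46.19 mm, ȳ = 104.39 mm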